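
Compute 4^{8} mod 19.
5

Using successive squaring:
Binary expansion of 8: 1000
Powers of 4 mod 19 (each is the square of the previous):
  4^1 ≡ 4 (mod 19)
  4^2 ≡ 4² = 16 ≡ 16 (mod 19)
  4^4 ≡ 16² = 256 ≡ 9 (mod 19)
  4^8 ≡ 9² = 81 ≡ 5 (mod 19)
8 is a power of 2, so 4^8 is the last square: ≡ 5 (mod 19)
Result: 4^8 ≡ 5 (mod 19)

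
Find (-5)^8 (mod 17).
(-5) ≡ 12 (mod 17). 8 = 8 (binary 1000). Repeated squaring mod 17: 12^1 ≡ 12; 12^2 ≡ 12² = 144 ≡ 8; 12^4 ≡ 8² = 64 ≡ 13; 12^8 ≡ 13² = 169 ≡ 16. So (-5)^8 ≡ 16 (mod 17).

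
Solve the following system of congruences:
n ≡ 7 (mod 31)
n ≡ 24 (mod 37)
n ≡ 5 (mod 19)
7757

Using the Chinese Remainder Theorem:
M = product of moduli = 21793
For equation 1: M_1 = 703, 703 ≡ 21 (mod 31), inverse of 703 mod 31 is 3 (check: 21 × 3 = 63 ≡ 1 (mod 31))
For equation 2: M_2 = 589, 589 ≡ 34 (mod 37), inverse of 589 mod 37 is 12 (check: 34 × 12 = 408 ≡ 1 (mod 37))
For equation 3: M_3 = 1147, 1147 ≡ 7 (mod 19), inverse of 1147 mod 19 is 11 (check: 7 × 11 = 77 ≡ 1 (mod 19))
Combine: n ≡ Σ r_i×M_i×(M_i⁻¹ mod m_i) = 7×703×3 + 24×589×12 + 5×1147×11 = 14763 + 169632 + 63085 = 247480
247480 mod 21793 = 7757
n ≡ 7757 (mod 21793)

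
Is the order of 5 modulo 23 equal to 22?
Yes, ord_23(5) = 22.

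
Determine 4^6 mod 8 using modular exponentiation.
6 = 4 + 2 (binary 110). Repeated squaring mod 8: 4^1 ≡ 4; 4^2 ≡ 4² = 16 ≡ 0; 4^4 ≡ 0² = 0 ≡ 0. Multiply: 4^6 = 4^4 × 4^2 ≡ 0 × 0 (mod 8): 0 × 0 = 0 ≡ 0. So 4^6 ≡ 0 (mod 8).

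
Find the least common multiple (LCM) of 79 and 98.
7742

First find GCD(79, 98) using the Euclidean algorithm:
79 = 0 × 98 + 79
98 = 1 × 79 + 19
79 = 4 × 19 + 3
19 = 6 × 3 + 1
3 = 3 × 1 + 0
GCD(79, 98) = 1

LCM formula: LCM(a, b) = (a × b) / GCD(a, b)
LCM(79, 98) = (79 × 98) / 1
LCM(79, 98) = 7742 / 1
LCM(79, 98) = 7742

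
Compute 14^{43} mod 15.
14

Using successive squaring:
Binary expansion of 43: 101011
Powers of 14 mod 15 (each is the square of the previous):
  14^1 ≡ 14 (mod 15)
  14^2 ≡ 14² = 196 ≡ 1 (mod 15)
  14^4 ≡ 1² = 1 ≡ 1 (mod 15)
  14^8 ≡ 1² = 1 ≡ 1 (mod 15)
  14^16 ≡ 1² = 1 ≡ 1 (mod 15)
  14^32 ≡ 1² = 1 ≡ 1 (mod 15)
43 = 32 + 8 + 2 + 1, so 14^43 = 14^32 × 14^8 × 14^2 × 14^1 ≡ 1 × 1 × 1 × 14 (mod 15)
Multiplying step by step:
  1 × 1 = 1 ≡ 1 (mod 15)
  1 × 1 = 1 ≡ 1 (mod 15)
  1 × 14 = 14 ≡ 14 (mod 15)
Result: 14^43 ≡ 14 (mod 15)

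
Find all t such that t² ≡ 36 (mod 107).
The square roots of 36 mod 107 are 101 and 6. Verify: 101² = 10201 ≡ 36 (mod 107)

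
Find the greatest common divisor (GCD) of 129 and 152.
1

Using the Euclidean algorithm:
129 = 0 × 152 + 129
152 = 1 × 129 + 23
129 = 5 × 23 + 14
23 = 1 × 14 + 9
14 = 1 × 9 + 5
9 = 1 × 5 + 4
5 = 1 × 4 + 1
4 = 4 × 1 + 0

GCD(129, 152) = 1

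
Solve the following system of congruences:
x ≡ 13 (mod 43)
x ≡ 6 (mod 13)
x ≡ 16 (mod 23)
9860

Using the Chinese Remainder Theorem:
M = product of moduli = 12857
For equation 1: M_1 = 299, 299 ≡ 41 (mod 43), inverse of 299 mod 43 is 21 (check: 41 × 21 = 861 ≡ 1 (mod 43))
For equation 2: M_2 = 989, 989 ≡ 1 (mod 13), inverse of 989 mod 13 is 1 (check: 1 × 1 = 1 ≡ 1 (mod 13))
For equation 3: M_3 = 559, 559 ≡ 7 (mod 23), inverse of 559 mod 23 is 10 (check: 7 × 10 = 70 ≡ 1 (mod 23))
Combine: x ≡ Σ r_i×M_i×(M_i⁻¹ mod m_i) = 13×299×21 + 6×989×1 + 16×559×10 = 81627 + 5934 + 89440 = 177001
177001 mod 12857 = 9860
x ≡ 9860 (mod 12857)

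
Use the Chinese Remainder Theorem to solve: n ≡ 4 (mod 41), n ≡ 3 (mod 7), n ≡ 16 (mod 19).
4063

Using the Chinese Remainder Theorem:
M = product of moduli = 5453
For equation 1: M_1 = 133, 133 ≡ 10 (mod 41), inverse of 133 mod 41 is 37 (check: 10 × 37 = 370 ≡ 1 (mod 41))
For equation 2: M_2 = 779, 779 ≡ 2 (mod 7), inverse of 779 mod 7 is 4 (check: 2 × 4 = 8 ≡ 1 (mod 7))
For equation 3: M_3 = 287, 287 ≡ 2 (mod 19), inverse of 287 mod 19 is 10 (check: 2 × 10 = 20 ≡ 1 (mod 19))
Combine: n ≡ Σ r_i×M_i×(M_i⁻¹ mod m_i) = 4×133×37 + 3×779×4 + 16×287×10 = 19684 + 9348 + 45920 = 74952
74952 mod 5453 = 4063
n ≡ 4063 (mod 5453)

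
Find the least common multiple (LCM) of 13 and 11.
143

First find GCD(13, 11) using the Euclidean algorithm:
13 = 1 × 11 + 2
11 = 5 × 2 + 1
2 = 2 × 1 + 0
GCD(13, 11) = 1

LCM formula: LCM(a, b) = (a × b) / GCD(a, b)
LCM(13, 11) = (13 × 11) / 1
LCM(13, 11) = 143 / 1
LCM(13, 11) = 143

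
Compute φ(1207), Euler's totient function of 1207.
1120

Prime factorization: 1207 = 17 × 71
Using the formula φ(n) = n × Π(1 - 1/p) for each prime factor p:
φ(1207) = 1207 × (1 - 1/17) × (1 - 1/71)
φ(1207) = 1120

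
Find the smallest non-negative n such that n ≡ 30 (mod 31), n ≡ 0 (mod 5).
30

Using the Chinese Remainder Theorem:
M = product of moduli = 155
For equation 1: M_1 = 5, 5 ≡ 5 (mod 31), inverse of 5 mod 31 is 25 (check: 5 × 25 = 125 ≡ 1 (mod 31))
For equation 2: M_2 = 31, 31 ≡ 1 (mod 5), inverse of 31 mod 5 is 1 (check: 1 × 1 = 1 ≡ 1 (mod 5))
Combine: n ≡ Σ r_i×M_i×(M_i⁻¹ mod m_i) = 30×5×25 + 0×31×1 = 3750 + 0 = 3750
3750 mod 155 = 30
n ≡ 30 (mod 155)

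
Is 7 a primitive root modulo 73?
p - 1 = 72 has prime divisors 2, 3. Check 7^(72/q) mod 73 for each: 7^(72/2) = 7^36 ≡ 72, 7^(72/3) = 7^24 ≡ 1 (mod 73). Since 7^24 ≡ 1 (mod 73), the order of 7 divides 24 (in fact the order is 24) ≠ 72, so it is not a primitive root.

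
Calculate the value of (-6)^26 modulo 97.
Using repeated squaring. (-6) ≡ 91 (mod 97). 26 = 16 + 8 + 2 (binary 11010). Repeated squaring mod 97: 91^1 ≡ 91; 91^2 ≡ 91² = 8281 ≡ 36; 91^4 ≡ 36² = 1296 ≡ 35; 91^8 ≡ 35² = 1225 ≡ 61; 91^16 ≡ 61² = 3721 ≡ 35. Multiply: (-6)^26 ≡ 91^16 × 91^8 × 91^2 ≡ 35 × 61 × 36 (mod 97): 35 × 61 = 2135 ≡ 1; 1 × 36 = 36 ≡ 36. So (-6)^26 ≡ 36 (mod 97).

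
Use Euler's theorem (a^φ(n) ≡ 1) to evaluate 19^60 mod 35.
By Euler: 19^{24} ≡ 1 (mod 35) since gcd(19, 35) = 1. 60 = 2×24 + 12. So 19^{60} ≡ 19^{12} ≡ 1 (mod 35)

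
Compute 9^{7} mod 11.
4

Using successive squaring:
Binary expansion of 7: 111
Powers of 9 mod 11 (each is the square of the previous):
  9^1 ≡ 9 (mod 11)
  9^2 ≡ 9² = 81 ≡ 4 (mod 11)
  9^4 ≡ 4² = 16 ≡ 5 (mod 11)
7 = 4 + 2 + 1, so 9^7 = 9^4 × 9^2 × 9^1 ≡ 5 × 4 × 9 (mod 11)
Multiplying step by step:
  5 × 4 = 20 ≡ 9 (mod 11)
  9 × 9 = 81 ≡ 4 (mod 11)
Result: 9^7 ≡ 4 (mod 11)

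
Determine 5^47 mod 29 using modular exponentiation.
Using Fermat: 5^{28} ≡ 1 (mod 29). 47 ≡ 19 (mod 28). So 5^{47} ≡ 5^{19} ≡ 22 (mod 29)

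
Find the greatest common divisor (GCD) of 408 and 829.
1

Using the Euclidean algorithm:
408 = 0 × 829 + 408
829 = 2 × 408 + 13
408 = 31 × 13 + 5
13 = 2 × 5 + 3
5 = 1 × 3 + 2
3 = 1 × 2 + 1
2 = 2 × 1 + 0

GCD(408, 829) = 1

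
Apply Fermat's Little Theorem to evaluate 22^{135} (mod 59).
57

By Fermat's Little Theorem, a^(p-1) ≡ 1 (mod p) for prime p and gcd(a, p) = 1
Here p = 59, so 22^58 ≡ 1 (mod 59)
We can reduce the exponent: 135 mod 58 = 19
So 22^135 ≡ 22^19 (mod 59)
Computing: 22^19 mod 59 = 57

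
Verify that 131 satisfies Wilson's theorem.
(130)! mod 131 = 130. Since this equals -1 (mod 131), Wilson confirms 131 is prime.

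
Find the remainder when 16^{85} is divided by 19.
By Fermat: 16^{18} ≡ 1 (mod 19). 85 = 4×18 + 13. So 16^{85} ≡ 16^{13} ≡ 5 (mod 19)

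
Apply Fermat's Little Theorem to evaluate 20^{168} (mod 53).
28

By Fermat's Little Theorem, a^(p-1) ≡ 1 (mod p) for prime p and gcd(a, p) = 1
Here p = 53, so 20^52 ≡ 1 (mod 53)
We can reduce the exponent: 168 mod 52 = 12
So 20^168 ≡ 20^12 (mod 53)
Computing: 20^12 mod 53 = 28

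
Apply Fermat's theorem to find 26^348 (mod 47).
By Fermat: 26^{46} ≡ 1 (mod 47). 348 = 7×46 + 26. So 26^{348} ≡ 26^{26} ≡ 2 (mod 47)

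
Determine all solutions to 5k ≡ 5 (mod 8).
1

Since gcd(5, 8) = 1 divides 5, a solution exists.
Multiply both sides by the inverse of 5 mod 8:
  5^(-1) mod 8 = 5
  x ≡ 5 × 5 ≡ 25 ≡ 1 (mod 8)
Verification: 5 × 1 = 5 = 0 × 8 + 5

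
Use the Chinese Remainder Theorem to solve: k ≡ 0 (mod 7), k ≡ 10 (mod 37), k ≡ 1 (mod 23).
3451

Using the Chinese Remainder Theorem:
M = product of moduli = 5957
For equation 1: M_1 = 851, 851 ≡ 4 (mod 7), inverse of 851 mod 7 is 2 (check: 4 × 2 = 8 ≡ 1 (mod 7))
For equation 2: M_2 = 161, 161 ≡ 13 (mod 37), inverse of 161 mod 37 is 20 (check: 13 × 20 = 260 ≡ 1 (mod 37))
For equation 3: M_3 = 259, 259 ≡ 6 (mod 23), inverse of 259 mod 23 is 4 (check: 6 × 4 = 24 ≡ 1 (mod 23))
Combine: k ≡ Σ r_i×M_i×(M_i⁻¹ mod m_i) = 0×851×2 + 10×161×20 + 1×259×4 = 0 + 32200 + 1036 = 33236
33236 mod 5957 = 3451
k ≡ 3451 (mod 5957)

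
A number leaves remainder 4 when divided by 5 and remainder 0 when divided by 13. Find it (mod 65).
M = 5 × 13 = 65. M₁ = 13, y₁ ≡ 2 (mod 5). M₂ = 5, y₂ ≡ 8 (mod 13). k = 4×13×2 + 0×5×8 ≡ 39 (mod 65)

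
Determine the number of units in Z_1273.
1188

Prime factorization: 1273 = 19 × 67
Using the formula φ(n) = n × Π(1 - 1/p) for each prime factor p:
φ(1273) = 1273 × (1 - 1/19) × (1 - 1/67)
φ(1273) = 1188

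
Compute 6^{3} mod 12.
0

Using successive squaring:
Binary expansion of 3: 11
Powers of 6 mod 12 (each is the square of the previous):
  6^1 ≡ 6 (mod 12)
  6^2 ≡ 6² = 36 ≡ 0 (mod 12)
3 = 2 + 1, so 6^3 = 6^2 × 6^1 ≡ 0 × 6 (mod 12)
Multiplying step by step:
  0 × 6 = 0 ≡ 0 (mod 12)
Result: 6^3 ≡ 0 (mod 12)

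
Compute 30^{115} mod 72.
0

Using successive squaring:
Binary expansion of 115: 1110011
Powers of 30 mod 72 (each is the square of the previous):
  30^1 ≡ 30 (mod 72)
  30^2 ≡ 30² = 900 ≡ 36 (mod 72)
  30^4 ≡ 36² = 1296 ≡ 0 (mod 72)
  30^8 ≡ 0² = 0 ≡ 0 (mod 72)
  30^16 ≡ 0² = 0 ≡ 0 (mod 72)
  30^32 ≡ 0² = 0 ≡ 0 (mod 72)
  30^64 ≡ 0² = 0 ≡ 0 (mod 72)
115 = 64 + 32 + 16 + 2 + 1, so 30^115 = 30^64 × 30^32 × 30^16 × 30^2 × 30^1 ≡ 0 × 0 × 0 × 36 × 30 (mod 72)
Multiplying step by step:
  0 × 0 = 0 ≡ 0 (mod 72)
  0 × 0 = 0 ≡ 0 (mod 72)
  0 × 36 = 0 ≡ 0 (mod 72)
  0 × 30 = 0 ≡ 0 (mod 72)
Result: 30^115 ≡ 0 (mod 72)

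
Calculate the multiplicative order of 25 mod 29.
Powers of 25 mod 29: 25^1≡25, 25^2≡16, 25^3≡23, 25^4≡24, 25^5≡20, 25^6≡7, 25^7≡1. Order = 7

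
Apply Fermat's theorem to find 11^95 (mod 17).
By Fermat: 11^{16} ≡ 1 (mod 17). 95 = 5×16 + 15. So 11^{95} ≡ 11^{15} ≡ 14 (mod 17)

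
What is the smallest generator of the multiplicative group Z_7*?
p - 1 = 6 has prime divisors 2, 3. h is a primitive root mod 7 iff h^(6/q) ≢ 1 (mod 7) for each such q.
h = 2: 2^3 ≡ 1, 2^2 ≡ 4 (mod 7); 2^3 ≡ 1, so not a primitive root.
h = 3: 3^3 ≡ 6, 3^2 ≡ 2 (mod 7); none is 1, so 3 has order 6 and is a primitive root.
The smallest primitive root mod 7 is g = 3.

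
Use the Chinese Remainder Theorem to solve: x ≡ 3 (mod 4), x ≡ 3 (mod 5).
M = 4 × 5 = 20. M₁ = 5, y₁ ≡ 1 (mod 4). M₂ = 4, y₂ ≡ 4 (mod 5). x = 3×5×1 + 3×4×4 ≡ 3 (mod 20)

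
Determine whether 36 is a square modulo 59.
By Euler's criterion: 36^{29} ≡ 1 (mod 59). Since this equals 1, 36 is a QR.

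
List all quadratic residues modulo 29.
QRs mod 29: {1, 4, 5, 6, 7, 9, 13, 16, 20, 22, 23, 24, 25, 28}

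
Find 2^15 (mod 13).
Using Fermat: 2^{12} ≡ 1 (mod 13). 15 ≡ 3 (mod 12). So 2^{15} ≡ 2^{3} ≡ 8 (mod 13)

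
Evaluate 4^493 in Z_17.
Using Fermat: 4^{16} ≡ 1 (mod 17). 493 ≡ 13 (mod 16). So 4^{493} ≡ 4^{13} ≡ 4 (mod 17)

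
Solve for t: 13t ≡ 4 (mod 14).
10

Since gcd(13, 14) = 1 divides 4, a solution exists.
Multiply both sides by the inverse of 13 mod 14:
  13^(-1) mod 14 = 13
  x ≡ 13 × 4 ≡ 52 ≡ 10 (mod 14)
Verification: 13 × 10 = 130 = 9 × 14 + 4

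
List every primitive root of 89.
Primitive roots mod 89: {3, 6, 7, 13, 14, 15, 19, 23, 24, 26, 27, 28, 29, 30, 31, 33, 35, 38, 41, 43, 46, 48, 51, 54, 56, 58, 59, 60, 61, 62, 63, 65, 66, 70, 74, 75, 76, 82, 83, 86}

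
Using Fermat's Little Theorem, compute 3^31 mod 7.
By Fermat: 3^{6} ≡ 1 (mod 7). 31 = 5×6 + 1. So 3^{31} ≡ 3^{1} ≡ 3 (mod 7)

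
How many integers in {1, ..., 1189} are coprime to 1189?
1120

Prime factorization: 1189 = 29 × 41
Using the formula φ(n) = n × Π(1 - 1/p) for each prime factor p:
φ(1189) = 1189 × (1 - 1/29) × (1 - 1/41)
φ(1189) = 1120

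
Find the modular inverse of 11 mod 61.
11^(-1) ≡ 50 (mod 61). Verification: 11 × 50 = 550 ≡ 1 (mod 61)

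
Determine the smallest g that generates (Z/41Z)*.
6

A primitive root g modulo p has order p-1 = 40
Prime divisors of 40: [2, 5]
g is a primitive root iff g^(40/q) ≢ 1 (mod 41) for each prime divisor q
Testing small values:
  g = 2: 2^20 ≡ 1, 2^8 ≡ 10 (mod 41) → 2^20 ≡ 1, not primitive root
  g = 3: 3^20 ≡ 40, 3^8 ≡ 1 (mod 41) → 3^8 ≡ 1, not primitive root
  g = 4: 4^20 ≡ 1, 4^8 ≡ 18 (mod 41) → 4^20 ≡ 1, not primitive root
  g = 5: 5^20 ≡ 1, 5^8 ≡ 18 (mod 41) → 5^20 ≡ 1, not primitive root
  g = 6: 6^20 ≡ 40, 6^8 ≡ 10 (mod 41) → none is 1, primitive root!
The smallest primitive root is 6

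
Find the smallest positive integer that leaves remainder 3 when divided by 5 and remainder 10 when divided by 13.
M = 5 × 13 = 65. M₁ = 13, y₁ ≡ 2 (mod 5). M₂ = 5, y₂ ≡ 8 (mod 13). x = 3×13×2 + 10×5×8 ≡ 23 (mod 65). The smallest positive such number is 23.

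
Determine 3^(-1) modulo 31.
3^(-1) ≡ 21 (mod 31). Verification: 3 × 21 = 63 ≡ 1 (mod 31)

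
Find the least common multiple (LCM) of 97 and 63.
6111

First find GCD(97, 63) using the Euclidean algorithm:
97 = 1 × 63 + 34
63 = 1 × 34 + 29
34 = 1 × 29 + 5
29 = 5 × 5 + 4
5 = 1 × 4 + 1
4 = 4 × 1 + 0
GCD(97, 63) = 1

LCM formula: LCM(a, b) = (a × b) / GCD(a, b)
LCM(97, 63) = (97 × 63) / 1
LCM(97, 63) = 6111 / 1
LCM(97, 63) = 6111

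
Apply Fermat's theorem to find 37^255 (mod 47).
By Fermat: 37^{46} ≡ 1 (mod 47). 255 = 5×46 + 25. So 37^{255} ≡ 37^{25} ≡ 6 (mod 47)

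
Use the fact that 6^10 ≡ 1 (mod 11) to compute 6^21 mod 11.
By Fermat: 6^{10} ≡ 1 (mod 11). 21 = 2×10 + 1. So 6^{21} ≡ 6^{1} ≡ 6 (mod 11)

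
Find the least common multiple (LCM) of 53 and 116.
6148

First find GCD(53, 116) using the Euclidean algorithm:
53 = 0 × 116 + 53
116 = 2 × 53 + 10
53 = 5 × 10 + 3
10 = 3 × 3 + 1
3 = 3 × 1 + 0
GCD(53, 116) = 1

LCM formula: LCM(a, b) = (a × b) / GCD(a, b)
LCM(53, 116) = (53 × 116) / 1
LCM(53, 116) = 6148 / 1
LCM(53, 116) = 6148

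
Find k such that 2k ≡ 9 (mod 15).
12

Since gcd(2, 15) = 1 divides 9, a solution exists.
Multiply both sides by the inverse of 2 mod 15:
  2^(-1) mod 15 = 8
  x ≡ 8 × 9 ≡ 72 ≡ 12 (mod 15)
Verification: 2 × 12 = 24 = 1 × 15 + 9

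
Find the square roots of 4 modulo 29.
The square roots of 4 mod 29 are 27 and 2. Verify: 27² = 729 ≡ 4 (mod 29)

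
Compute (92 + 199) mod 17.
2

(92 + 199) = 291
291 mod 17 = 2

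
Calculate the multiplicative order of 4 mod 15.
Powers of 4 mod 15: 4^1≡4, 4^2≡1. Order = 2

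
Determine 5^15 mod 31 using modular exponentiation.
Using repeated squaring. 15 = 8 + 4 + 2 + 1 (binary 1111). Repeated squaring mod 31: 5^1 ≡ 5; 5^2 ≡ 5² = 25 ≡ 25; 5^4 ≡ 25² = 625 ≡ 5; 5^8 ≡ 5² = 25 ≡ 25. Multiply: 5^15 = 5^8 × 5^4 × 5^2 × 5^1 ≡ 25 × 5 × 25 × 5 (mod 31): 25 × 5 = 125 ≡ 1; 1 × 25 = 25 ≡ 25; 25 × 5 = 125 ≡ 1. So 5^15 ≡ 1 (mod 31).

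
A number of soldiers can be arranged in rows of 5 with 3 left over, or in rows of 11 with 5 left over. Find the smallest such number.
M = 5 × 11 = 55. M₁ = 11, y₁ ≡ 1 (mod 5). M₂ = 5, y₂ ≡ 9 (mod 11). x = 3×11×1 + 5×5×9 ≡ 38 (mod 55). The smallest positive such number is 38.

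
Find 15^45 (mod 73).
Using repeated squaring. 45 = 32 + 8 + 4 + 1 (binary 101101). Repeated squaring mod 73: 15^1 ≡ 15; 15^2 ≡ 15² = 225 ≡ 6; 15^4 ≡ 6² = 36 ≡ 36; 15^8 ≡ 36² = 1296 ≡ 55; 15^16 ≡ 55² = 3025 ≡ 32; 15^32 ≡ 32² = 1024 ≡ 2. Multiply: 15^45 = 15^32 × 15^8 × 15^4 × 15^1 ≡ 2 × 55 × 36 × 15 (mod 73): 2 × 55 = 110 ≡ 37; 37 × 36 = 1332 ≡ 18; 18 × 15 = 270 ≡ 51. So 15^45 ≡ 51 (mod 73).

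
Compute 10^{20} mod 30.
10

Using successive squaring:
Binary expansion of 20: 10100
Powers of 10 mod 30 (each is the square of the previous):
  10^1 ≡ 10 (mod 30)
  10^2 ≡ 10² = 100 ≡ 10 (mod 30)
  10^4 ≡ 10² = 100 ≡ 10 (mod 30)
  10^8 ≡ 10² = 100 ≡ 10 (mod 30)
  10^16 ≡ 10² = 100 ≡ 10 (mod 30)
20 = 16 + 4, so 10^20 = 10^16 × 10^4 ≡ 10 × 10 (mod 30)
Multiplying step by step:
  10 × 10 = 100 ≡ 10 (mod 30)
Result: 10^20 ≡ 10 (mod 30)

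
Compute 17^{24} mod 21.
1

Using successive squaring:
Binary expansion of 24: 11000
Powers of 17 mod 21 (each is the square of the previous):
  17^1 ≡ 17 (mod 21)
  17^2 ≡ 17² = 289 ≡ 16 (mod 21)
  17^4 ≡ 16² = 256 ≡ 4 (mod 21)
  17^8 ≡ 4² = 16 ≡ 16 (mod 21)
  17^16 ≡ 16² = 256 ≡ 4 (mod 21)
24 = 16 + 8, so 17^24 = 17^16 × 17^8 ≡ 4 × 16 (mod 21)
Multiplying step by step:
  4 × 16 = 64 ≡ 1 (mod 21)
Result: 17^24 ≡ 1 (mod 21)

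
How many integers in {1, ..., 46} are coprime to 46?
22

Prime factorization: 46 = 2 × 23
Using the formula φ(n) = n × Π(1 - 1/p) for each prime factor p:
φ(46) = 46 × (1 - 1/2) × (1 - 1/23)
φ(46) = 22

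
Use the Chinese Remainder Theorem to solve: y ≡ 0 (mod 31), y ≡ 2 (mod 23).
186

Using the Chinese Remainder Theorem:
M = product of moduli = 713
For equation 1: M_1 = 23, 23 ≡ 23 (mod 31), inverse of 23 mod 31 is 27 (check: 23 × 27 = 621 ≡ 1 (mod 31))
For equation 2: M_2 = 31, 31 ≡ 8 (mod 23), inverse of 31 mod 23 is 3 (check: 8 × 3 = 24 ≡ 1 (mod 23))
Combine: y ≡ Σ r_i×M_i×(M_i⁻¹ mod m_i) = 0×23×27 + 2×31×3 = 0 + 186 = 186
186 mod 713 = 186
y ≡ 186 (mod 713)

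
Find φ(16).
8

Prime factorization: 16 = 2^4
Using the formula φ(n) = n × Π(1 - 1/p) for each prime factor p:
φ(16) = 16 × (1 - 1/2)
φ(16) = 8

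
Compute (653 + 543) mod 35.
6

(653 + 543) = 1196
1196 mod 35 = 6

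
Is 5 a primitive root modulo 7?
p - 1 = 6 has prime divisors 2, 3. Check 5^(6/q) mod 7 for each: 5^(6/2) = 5^3 ≡ 6, 5^(6/3) = 5^2 ≡ 4 (mod 7). None of these is 1, so 5 has order 6 = φ(7), so it is a primitive root mod 7.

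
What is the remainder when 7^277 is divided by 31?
Using Fermat: 7^{30} ≡ 1 (mod 31). 277 ≡ 7 (mod 30). So 7^{277} ≡ 7^{7} ≡ 28 (mod 31)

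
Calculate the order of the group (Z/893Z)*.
828

Prime factorization: 893 = 19 × 47
Using the formula φ(n) = n × Π(1 - 1/p) for each prime factor p:
φ(893) = 893 × (1 - 1/19) × (1 - 1/47)
φ(893) = 828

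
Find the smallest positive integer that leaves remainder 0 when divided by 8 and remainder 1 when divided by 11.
M = 8 × 11 = 88. M₁ = 11, y₁ ≡ 3 (mod 8). M₂ = 8, y₂ ≡ 7 (mod 11). m = 0×11×3 + 1×8×7 ≡ 56 (mod 88). The smallest positive such number is 56.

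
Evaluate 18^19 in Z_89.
Using repeated squaring. 19 = 16 + 2 + 1 (binary 10011). Repeated squaring mod 89: 18^1 ≡ 18; 18^2 ≡ 18² = 324 ≡ 57; 18^4 ≡ 57² = 3249 ≡ 45; 18^8 ≡ 45² = 2025 ≡ 67; 18^16 ≡ 67² = 4489 ≡ 39. Multiply: 18^19 = 18^16 × 18^2 × 18^1 ≡ 39 × 57 × 18 (mod 89): 39 × 57 = 2223 ≡ 87; 87 × 18 = 1566 ≡ 53. So 18^19 ≡ 53 (mod 89).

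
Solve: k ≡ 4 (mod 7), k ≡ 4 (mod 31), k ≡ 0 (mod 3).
M = 7 × 31 × 3 = 651. M₁ = 93, y₁ ≡ 4 (mod 7). M₂ = 21, y₂ ≡ 3 (mod 31). M₃ = 217, y₃ ≡ 1 (mod 3). k = 4×93×4 + 4×21×3 + 0×217×1 ≡ 438 (mod 651)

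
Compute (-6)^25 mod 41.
Using repeated squaring. (-6) ≡ 35 (mod 41). 25 = 16 + 8 + 1 (binary 11001). Repeated squaring mod 41: 35^1 ≡ 35; 35^2 ≡ 35² = 1225 ≡ 36; 35^4 ≡ 36² = 1296 ≡ 25; 35^8 ≡ 25² = 625 ≡ 10; 35^16 ≡ 10² = 100 ≡ 18. Multiply: (-6)^25 ≡ 35^16 × 35^8 × 35^1 ≡ 18 × 10 × 35 (mod 41): 18 × 10 = 180 ≡ 16; 16 × 35 = 560 ≡ 27. So (-6)^25 ≡ 27 (mod 41).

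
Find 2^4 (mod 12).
4 = 4 (binary 100). Repeated squaring mod 12: 2^1 ≡ 2; 2^2 ≡ 2² = 4 ≡ 4; 2^4 ≡ 4² = 16 ≡ 4. So 2^4 ≡ 4 (mod 12).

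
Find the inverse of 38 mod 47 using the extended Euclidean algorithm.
Extended GCD: 38(-21) + 47(17) = 1. So 38^(-1) ≡ 26 ≡ 26 (mod 47). Verify: 38 × 26 = 988 ≡ 1 (mod 47)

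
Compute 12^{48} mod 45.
36

Using successive squaring:
Binary expansion of 48: 110000
Powers of 12 mod 45 (each is the square of the previous):
  12^1 ≡ 12 (mod 45)
  12^2 ≡ 12² = 144 ≡ 9 (mod 45)
  12^4 ≡ 9² = 81 ≡ 36 (mod 45)
  12^8 ≡ 36² = 1296 ≡ 36 (mod 45)
  12^16 ≡ 36² = 1296 ≡ 36 (mod 45)
  12^32 ≡ 36² = 1296 ≡ 36 (mod 45)
48 = 32 + 16, so 12^48 = 12^32 × 12^16 ≡ 36 × 36 (mod 45)
Multiplying step by step:
  36 × 36 = 1296 ≡ 36 (mod 45)
Result: 12^48 ≡ 36 (mod 45)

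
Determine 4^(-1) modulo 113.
4^(-1) ≡ 85 (mod 113). Verification: 4 × 85 = 340 ≡ 1 (mod 113)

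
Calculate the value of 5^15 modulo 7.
Using Fermat: 5^{6} ≡ 1 (mod 7). 15 ≡ 3 (mod 6). So 5^{15} ≡ 5^{3} ≡ 6 (mod 7)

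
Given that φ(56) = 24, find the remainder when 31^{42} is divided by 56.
By Euler: 31^{24} ≡ 1 (mod 56) since gcd(31, 56) = 1. 42 = 1×24 + 18. So 31^{42} ≡ 31^{18} ≡ 1 (mod 56)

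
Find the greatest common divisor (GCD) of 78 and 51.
3

Using the Euclidean algorithm:
78 = 1 × 51 + 27
51 = 1 × 27 + 24
27 = 1 × 24 + 3
24 = 8 × 3 + 0

GCD(78, 51) = 3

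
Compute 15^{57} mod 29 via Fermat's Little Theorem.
15

By Fermat's Little Theorem, a^(p-1) ≡ 1 (mod p) for prime p and gcd(a, p) = 1
Here p = 29, so 15^28 ≡ 1 (mod 29)
We can reduce the exponent: 57 mod 28 = 1
So 15^57 ≡ 15^1 (mod 29)
Computing: 15^1 mod 29 = 15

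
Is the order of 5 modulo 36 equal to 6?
Yes, ord_36(5) = 6.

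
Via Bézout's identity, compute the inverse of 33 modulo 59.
Extended GCD: 33(-25) + 59(14) = 1. So 33^(-1) ≡ 34 ≡ 34 (mod 59). Verify: 33 × 34 = 1122 ≡ 1 (mod 59)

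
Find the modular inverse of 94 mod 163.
94^(-1) ≡ 137 (mod 163). Verification: 94 × 137 = 12878 ≡ 1 (mod 163)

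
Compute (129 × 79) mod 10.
1

(129 × 79) = 10191
10191 mod 10 = 1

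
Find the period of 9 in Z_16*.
Powers of 9 mod 16: 9^1≡9, 9^2≡1. Order = 2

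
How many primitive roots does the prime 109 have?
Number of primitive roots mod 109 = φ(108) = 36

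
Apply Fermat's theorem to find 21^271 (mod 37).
By Fermat: 21^{36} ≡ 1 (mod 37). 271 = 7×36 + 19. So 21^{271} ≡ 21^{19} ≡ 21 (mod 37)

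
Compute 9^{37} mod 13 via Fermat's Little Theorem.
9

By Fermat's Little Theorem, a^(p-1) ≡ 1 (mod p) for prime p and gcd(a, p) = 1
Here p = 13, so 9^12 ≡ 1 (mod 13)
We can reduce the exponent: 37 mod 12 = 1
So 9^37 ≡ 9^1 (mod 13)
Computing: 9^1 mod 13 = 9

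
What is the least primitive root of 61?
2

A primitive root g modulo p has order p-1 = 60
Prime divisors of 60: [2, 3, 5]
g is a primitive root iff g^(60/q) ≢ 1 (mod 61) for each prime divisor q
Testing small values:
  g = 2: 2^30 ≡ 60, 2^20 ≡ 47, 2^12 ≡ 9 (mod 61) → none is 1, primitive root!
The smallest primitive root is 2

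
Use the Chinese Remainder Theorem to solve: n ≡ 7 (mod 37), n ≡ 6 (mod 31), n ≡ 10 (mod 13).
192

Using the Chinese Remainder Theorem:
M = product of moduli = 14911
For equation 1: M_1 = 403, 403 ≡ 33 (mod 37), inverse of 403 mod 37 is 9 (check: 33 × 9 = 297 ≡ 1 (mod 37))
For equation 2: M_2 = 481, 481 ≡ 16 (mod 31), inverse of 481 mod 31 is 2 (check: 16 × 2 = 32 ≡ 1 (mod 31))
For equation 3: M_3 = 1147, 1147 ≡ 3 (mod 13), inverse of 1147 mod 13 is 9 (check: 3 × 9 = 27 ≡ 1 (mod 13))
Combine: n ≡ Σ r_i×M_i×(M_i⁻¹ mod m_i) = 7×403×9 + 6×481×2 + 10×1147×9 = 25389 + 5772 + 103230 = 134391
134391 mod 14911 = 192
n ≡ 192 (mod 14911)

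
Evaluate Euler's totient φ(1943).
1848

Prime factorization: 1943 = 29 × 67
Using the formula φ(n) = n × Π(1 - 1/p) for each prime factor p:
φ(1943) = 1943 × (1 - 1/29) × (1 - 1/67)
φ(1943) = 1848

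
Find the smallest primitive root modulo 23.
5

A primitive root g modulo p has order p-1 = 22
Prime divisors of 22: [2, 11]
g is a primitive root iff g^(22/q) ≢ 1 (mod 23) for each prime divisor q
Testing small values:
  g = 2: 2^11 ≡ 1, 2^2 ≡ 4 (mod 23) → 2^11 ≡ 1, not primitive root
  g = 3: 3^11 ≡ 1, 3^2 ≡ 9 (mod 23) → 3^11 ≡ 1, not primitive root
  g = 4: 4^11 ≡ 1, 4^2 ≡ 16 (mod 23) → 4^11 ≡ 1, not primitive root
  g = 5: 5^11 ≡ 22, 5^2 ≡ 2 (mod 23) → none is 1, primitive root!
The smallest primitive root is 5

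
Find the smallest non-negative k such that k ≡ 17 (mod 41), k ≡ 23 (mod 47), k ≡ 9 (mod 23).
40443

Using the Chinese Remainder Theorem:
M = product of moduli = 44321
For equation 1: M_1 = 1081, 1081 ≡ 15 (mod 41), inverse of 1081 mod 41 is 11 (check: 15 × 11 = 165 ≡ 1 (mod 41))
For equation 2: M_2 = 943, 943 ≡ 3 (mod 47), inverse of 943 mod 47 is 16 (check: 3 × 16 = 48 ≡ 1 (mod 47))
For equation 3: M_3 = 1927, 1927 ≡ 18 (mod 23), inverse of 1927 mod 23 is 9 (check: 18 × 9 = 162 ≡ 1 (mod 23))
Combine: k ≡ Σ r_i×M_i×(M_i⁻¹ mod m_i) = 17×1081×11 + 23×943×16 + 9×1927×9 = 202147 + 347024 + 156087 = 705258
705258 mod 44321 = 40443
k ≡ 40443 (mod 44321)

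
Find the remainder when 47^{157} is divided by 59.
By Fermat: 47^{58} ≡ 1 (mod 59). 157 = 2×58 + 41. So 47^{157} ≡ 47^{41} ≡ 23 (mod 59)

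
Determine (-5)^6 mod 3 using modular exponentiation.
(-5) ≡ 1 (mod 3). 6 = 4 + 2 (binary 110). Repeated squaring mod 3: 1^1 ≡ 1; 1^2 ≡ 1² = 1 ≡ 1; 1^4 ≡ 1² = 1 ≡ 1. Multiply: (-5)^6 ≡ 1^4 × 1^2 ≡ 1 × 1 (mod 3): 1 × 1 = 1 ≡ 1. So (-5)^6 ≡ 1 (mod 3).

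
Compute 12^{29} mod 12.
0

Using successive squaring:
Binary expansion of 29: 11101
Powers of 12 mod 12 (each is the square of the previous):
  12^1 ≡ 0 (mod 12)
  12^2 ≡ 0² = 0 ≡ 0 (mod 12)
  12^4 ≡ 0² = 0 ≡ 0 (mod 12)
  12^8 ≡ 0² = 0 ≡ 0 (mod 12)
  12^16 ≡ 0² = 0 ≡ 0 (mod 12)
29 = 16 + 8 + 4 + 1, so 12^29 = 12^16 × 12^8 × 12^4 × 12^1 ≡ 0 × 0 × 0 × 0 (mod 12)
Multiplying step by step:
  0 × 0 = 0 ≡ 0 (mod 12)
  0 × 0 = 0 ≡ 0 (mod 12)
  0 × 0 = 0 ≡ 0 (mod 12)
Result: 12^29 ≡ 0 (mod 12)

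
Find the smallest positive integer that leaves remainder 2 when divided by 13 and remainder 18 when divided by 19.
M = 13 × 19 = 247. M₁ = 19, y₁ ≡ 11 (mod 13). M₂ = 13, y₂ ≡ 3 (mod 19). y = 2×19×11 + 18×13×3 ≡ 132 (mod 247). The smallest positive such number is 132.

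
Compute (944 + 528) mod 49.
2

(944 + 528) = 1472
1472 mod 49 = 2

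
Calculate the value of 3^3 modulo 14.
3 = 2 + 1 (binary 11). Repeated squaring mod 14: 3^1 ≡ 3; 3^2 ≡ 3² = 9 ≡ 9. Multiply: 3^3 = 3^2 × 3^1 ≡ 9 × 3 (mod 14): 9 × 3 = 27 ≡ 13. So 3^3 ≡ 13 (mod 14).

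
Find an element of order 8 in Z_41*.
3 has order 8 mod 41 since 3^{8} ≡ 1 (mod 41) and no smaller power works.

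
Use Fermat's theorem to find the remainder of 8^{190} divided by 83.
26

By Fermat's Little Theorem, a^(p-1) ≡ 1 (mod p) for prime p and gcd(a, p) = 1
Here p = 83, so 8^82 ≡ 1 (mod 83)
We can reduce the exponent: 190 mod 82 = 26
So 8^190 ≡ 8^26 (mod 83)
Computing: 8^26 mod 83 = 26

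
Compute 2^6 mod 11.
6 = 4 + 2 (binary 110). Repeated squaring mod 11: 2^1 ≡ 2; 2^2 ≡ 2² = 4 ≡ 4; 2^4 ≡ 4² = 16 ≡ 5. Multiply: 2^6 = 2^4 × 2^2 ≡ 5 × 4 (mod 11): 5 × 4 = 20 ≡ 9. So 2^6 ≡ 9 (mod 11).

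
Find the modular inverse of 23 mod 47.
23^(-1) ≡ 45 (mod 47). Verification: 23 × 45 = 1035 ≡ 1 (mod 47)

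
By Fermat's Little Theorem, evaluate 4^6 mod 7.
By Fermat's Little Theorem, 4^{6} ≡ 1 (mod 7) since 7 is prime and gcd(4, 7) = 1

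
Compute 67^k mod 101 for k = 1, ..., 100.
g^1, g^2, ..., g^{100} mod 101: {67, 45, 86, 5, 32, 23, 26, 25, 59, 14, 29, 24, 93, 70, 44, 19, 61, 47, 18, 95, 2, 33, 90, 71, 10, 64, 46, 52, 50, 17, 28, 58, 48, 85, 39, 88, 38, 21, 94, 36, 89, 4, 66, 79, 41, 20, 27, 92, 3, 100, 34, 56, 15, 96, 69, 78, 75, 76, 42, 87, 72, 77, 8, 31, 57, 82, 40, 54, 83, 6, 99, 68, 11, 30, 91, 37, 55, 49, 51, 84, 73, 43, 53, 16, 62, 13, 63, 80, 7, 65, 12, 97, 35, 22, 60, 81, 74, 9, 98, 1}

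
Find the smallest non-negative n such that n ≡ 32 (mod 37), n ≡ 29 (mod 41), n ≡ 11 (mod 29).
6507

Using the Chinese Remainder Theorem:
M = product of moduli = 43993
For equation 1: M_1 = 1189, 1189 ≡ 5 (mod 37), inverse of 1189 mod 37 is 15 (check: 5 × 15 = 75 ≡ 1 (mod 37))
For equation 2: M_2 = 1073, 1073 ≡ 7 (mod 41), inverse of 1073 mod 41 is 6 (check: 7 × 6 = 42 ≡ 1 (mod 41))
For equation 3: M_3 = 1517, 1517 ≡ 9 (mod 29), inverse of 1517 mod 29 is 13 (check: 9 × 13 = 117 ≡ 1 (mod 29))
Combine: n ≡ Σ r_i×M_i×(M_i⁻¹ mod m_i) = 32×1189×15 + 29×1073×6 + 11×1517×13 = 570720 + 186702 + 216931 = 974353
974353 mod 43993 = 6507
n ≡ 6507 (mod 43993)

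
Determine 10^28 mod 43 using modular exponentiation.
Using repeated squaring. 28 = 16 + 8 + 4 (binary 11100). Repeated squaring mod 43: 10^1 ≡ 10; 10^2 ≡ 10² = 100 ≡ 14; 10^4 ≡ 14² = 196 ≡ 24; 10^8 ≡ 24² = 576 ≡ 17; 10^16 ≡ 17² = 289 ≡ 31. Multiply: 10^28 = 10^16 × 10^8 × 10^4 ≡ 31 × 17 × 24 (mod 43): 31 × 17 = 527 ≡ 11; 11 × 24 = 264 ≡ 6. So 10^28 ≡ 6 (mod 43).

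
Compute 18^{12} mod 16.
0

Using successive squaring:
Binary expansion of 12: 1100
Powers of 18 mod 16 (each is the square of the previous):
  18^1 ≡ 2 (mod 16)
  18^2 ≡ 2² = 4 ≡ 4 (mod 16)
  18^4 ≡ 4² = 16 ≡ 0 (mod 16)
  18^8 ≡ 0² = 0 ≡ 0 (mod 16)
12 = 8 + 4, so 18^12 = 18^8 × 18^4 ≡ 0 × 0 (mod 16)
Multiplying step by step:
  0 × 0 = 0 ≡ 0 (mod 16)
Result: 18^12 ≡ 0 (mod 16)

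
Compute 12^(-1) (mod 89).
52

Using Extended Euclidean Algorithm:
gcd(12, 89) = 1
Bezout coefficients: 12 × -37 + 89 × 5 = 1
So 12 × -37 ≡ 1 (mod 89)
The inverse is -37 mod 89 = 52
Verification: 12 × 52 = 624 = 7 × 89 + 1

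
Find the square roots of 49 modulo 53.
The square roots of 49 mod 53 are 46 and 7. Verify: 46² = 2116 ≡ 49 (mod 53)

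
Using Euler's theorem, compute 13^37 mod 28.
By Euler: 13^{12} ≡ 1 (mod 28) since gcd(13, 28) = 1. 37 = 3×12 + 1. So 13^{37} ≡ 13^{1} ≡ 13 (mod 28)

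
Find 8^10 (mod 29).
10 = 8 + 2 (binary 1010). Repeated squaring mod 29: 8^1 ≡ 8; 8^2 ≡ 8² = 64 ≡ 6; 8^4 ≡ 6² = 36 ≡ 7; 8^8 ≡ 7² = 49 ≡ 20. Multiply: 8^10 = 8^8 × 8^2 ≡ 20 × 6 (mod 29): 20 × 6 = 120 ≡ 4. So 8^10 ≡ 4 (mod 29).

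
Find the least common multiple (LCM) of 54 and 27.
54

First find GCD(54, 27) using the Euclidean algorithm:
54 = 2 × 27 + 0
GCD(54, 27) = 27

LCM formula: LCM(a, b) = (a × b) / GCD(a, b)
LCM(54, 27) = (54 × 27) / 27
LCM(54, 27) = 1458 / 27
LCM(54, 27) = 54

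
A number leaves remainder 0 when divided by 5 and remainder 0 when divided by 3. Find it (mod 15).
M = 5 × 3 = 15. M₁ = 3, y₁ ≡ 2 (mod 5). M₂ = 5, y₂ ≡ 2 (mod 3). t = 0×3×2 + 0×5×2 ≡ 0 (mod 15)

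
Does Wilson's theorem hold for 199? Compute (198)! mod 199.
(198)! mod 199 = 198. Since this equals -1 (mod 199), Wilson confirms 199 is prime.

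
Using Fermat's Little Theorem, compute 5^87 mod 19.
By Fermat: 5^{18} ≡ 1 (mod 19). 87 = 4×18 + 15. So 5^{87} ≡ 5^{15} ≡ 7 (mod 19)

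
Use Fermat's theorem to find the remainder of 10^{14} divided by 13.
9

By Fermat's Little Theorem, a^(p-1) ≡ 1 (mod p) for prime p and gcd(a, p) = 1
Here p = 13, so 10^12 ≡ 1 (mod 13)
We can reduce the exponent: 14 mod 12 = 2
So 10^14 ≡ 10^2 (mod 13)
Computing: 10^2 mod 13 = 9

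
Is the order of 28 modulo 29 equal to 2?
Yes, ord_29(28) = 2.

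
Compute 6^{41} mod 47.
9

Using successive squaring:
Binary expansion of 41: 101001
Powers of 6 mod 47 (each is the square of the previous):
  6^1 ≡ 6 (mod 47)
  6^2 ≡ 6² = 36 ≡ 36 (mod 47)
  6^4 ≡ 36² = 1296 ≡ 27 (mod 47)
  6^8 ≡ 27² = 729 ≡ 24 (mod 47)
  6^16 ≡ 24² = 576 ≡ 12 (mod 47)
  6^32 ≡ 12² = 144 ≡ 3 (mod 47)
41 = 32 + 8 + 1, so 6^41 = 6^32 × 6^8 × 6^1 ≡ 3 × 24 × 6 (mod 47)
Multiplying step by step:
  3 × 24 = 72 ≡ 25 (mod 47)
  25 × 6 = 150 ≡ 9 (mod 47)
Result: 6^41 ≡ 9 (mod 47)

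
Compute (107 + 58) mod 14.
11

(107 + 58) = 165
165 mod 14 = 11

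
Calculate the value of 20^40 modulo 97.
Using repeated squaring. 40 = 32 + 8 (binary 101000). Repeated squaring mod 97: 20^1 ≡ 20; 20^2 ≡ 20² = 400 ≡ 12; 20^4 ≡ 12² = 144 ≡ 47; 20^8 ≡ 47² = 2209 ≡ 75; 20^16 ≡ 75² = 5625 ≡ 96; 20^32 ≡ 96² = 9216 ≡ 1. Multiply: 20^40 = 20^32 × 20^8 ≡ 1 × 75 (mod 97): 1 × 75 = 75 ≡ 75. So 20^40 ≡ 75 (mod 97).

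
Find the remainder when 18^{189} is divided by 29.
By Fermat: 18^{28} ≡ 1 (mod 29). 189 = 6×28 + 21. So 18^{189} ≡ 18^{21} ≡ 12 (mod 29)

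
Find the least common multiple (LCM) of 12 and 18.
36

First find GCD(12, 18) using the Euclidean algorithm:
12 = 0 × 18 + 12
18 = 1 × 12 + 6
12 = 2 × 6 + 0
GCD(12, 18) = 6

LCM formula: LCM(a, b) = (a × b) / GCD(a, b)
LCM(12, 18) = (12 × 18) / 6
LCM(12, 18) = 216 / 6
LCM(12, 18) = 36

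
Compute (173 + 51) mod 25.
24

(173 + 51) = 224
224 mod 25 = 24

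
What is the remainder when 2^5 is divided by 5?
5 = 4 + 1 (binary 101). Repeated squaring mod 5: 2^1 ≡ 2; 2^2 ≡ 2² = 4 ≡ 4; 2^4 ≡ 4² = 16 ≡ 1. Multiply: 2^5 = 2^4 × 2^1 ≡ 1 × 2 (mod 5): 1 × 2 = 2 ≡ 2. So 2^5 ≡ 2 (mod 5).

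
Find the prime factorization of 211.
211

Divide by primes starting from smallest:
211 ÷ 211 = 1

211 = 211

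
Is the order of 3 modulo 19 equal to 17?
No, the actual order is 18, not 17.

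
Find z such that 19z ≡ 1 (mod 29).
19^(-1) ≡ 26 (mod 29). Verification: 19 × 26 = 494 ≡ 1 (mod 29)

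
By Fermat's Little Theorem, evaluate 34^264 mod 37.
By Fermat: 34^{36} ≡ 1 (mod 37). 264 = 7×36 + 12. So 34^{264} ≡ 34^{12} ≡ 10 (mod 37)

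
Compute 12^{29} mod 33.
12

Using successive squaring:
Binary expansion of 29: 11101
Powers of 12 mod 33 (each is the square of the previous):
  12^1 ≡ 12 (mod 33)
  12^2 ≡ 12² = 144 ≡ 12 (mod 33)
  12^4 ≡ 12² = 144 ≡ 12 (mod 33)
  12^8 ≡ 12² = 144 ≡ 12 (mod 33)
  12^16 ≡ 12² = 144 ≡ 12 (mod 33)
29 = 16 + 8 + 4 + 1, so 12^29 = 12^16 × 12^8 × 12^4 × 12^1 ≡ 12 × 12 × 12 × 12 (mod 33)
Multiplying step by step:
  12 × 12 = 144 ≡ 12 (mod 33)
  12 × 12 = 144 ≡ 12 (mod 33)
  12 × 12 = 144 ≡ 12 (mod 33)
Result: 12^29 ≡ 12 (mod 33)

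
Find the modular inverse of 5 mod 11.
5^(-1) ≡ 9 (mod 11). Verification: 5 × 9 = 45 ≡ 1 (mod 11)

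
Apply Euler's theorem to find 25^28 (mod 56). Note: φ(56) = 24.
By Euler: 25^{24} ≡ 1 (mod 56) since gcd(25, 56) = 1. 28 = 1×24 + 4. So 25^{28} ≡ 25^{4} ≡ 25 (mod 56)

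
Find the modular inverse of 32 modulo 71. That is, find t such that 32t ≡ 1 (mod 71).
20

Using Extended Euclidean Algorithm:
gcd(32, 71) = 1
Bezout coefficients: 32 × 20 + 71 × -9 = 1
So 32 × 20 ≡ 1 (mod 71)
The inverse is 20 mod 71 = 20
Verification: 32 × 20 = 640 = 9 × 71 + 1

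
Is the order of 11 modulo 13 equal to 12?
Yes, ord_13(11) = 12.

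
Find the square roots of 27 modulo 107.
The square roots of 27 mod 107 are 53 and 54. Verify: 53² = 2809 ≡ 27 (mod 107)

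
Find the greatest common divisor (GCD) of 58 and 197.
1

Using the Euclidean algorithm:
58 = 0 × 197 + 58
197 = 3 × 58 + 23
58 = 2 × 23 + 12
23 = 1 × 12 + 11
12 = 1 × 11 + 1
11 = 11 × 1 + 0

GCD(58, 197) = 1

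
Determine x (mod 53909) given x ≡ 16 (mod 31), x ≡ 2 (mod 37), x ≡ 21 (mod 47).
27234

Using the Chinese Remainder Theorem:
M = product of moduli = 53909
For equation 1: M_1 = 1739, 1739 ≡ 3 (mod 31), inverse of 1739 mod 31 is 21 (check: 3 × 21 = 63 ≡ 1 (mod 31))
For equation 2: M_2 = 1457, 1457 ≡ 14 (mod 37), inverse of 1457 mod 37 is 8 (check: 14 × 8 = 112 ≡ 1 (mod 37))
For equation 3: M_3 = 1147, 1147 ≡ 19 (mod 47), inverse of 1147 mod 47 is 5 (check: 19 × 5 = 95 ≡ 1 (mod 47))
Combine: x ≡ Σ r_i×M_i×(M_i⁻¹ mod m_i) = 16×1739×21 + 2×1457×8 + 21×1147×5 = 584304 + 23312 + 120435 = 728051
728051 mod 53909 = 27234
x ≡ 27234 (mod 53909)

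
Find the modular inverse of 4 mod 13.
4^(-1) ≡ 10 (mod 13). Verification: 4 × 10 = 40 ≡ 1 (mod 13)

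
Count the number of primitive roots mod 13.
Number of primitive roots mod 13 = φ(12) = 4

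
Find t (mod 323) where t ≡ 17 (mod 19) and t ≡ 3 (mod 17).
M = 19 × 17 = 323. M₁ = 17, y₁ ≡ 9 (mod 19). M₂ = 19, y₂ ≡ 9 (mod 17). t = 17×17×9 + 3×19×9 ≡ 207 (mod 323)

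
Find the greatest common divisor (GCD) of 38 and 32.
2

Using the Euclidean algorithm:
38 = 1 × 32 + 6
32 = 5 × 6 + 2
6 = 3 × 2 + 0

GCD(38, 32) = 2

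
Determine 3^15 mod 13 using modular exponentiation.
Using Fermat: 3^{12} ≡ 1 (mod 13). 15 ≡ 3 (mod 12). So 3^{15} ≡ 3^{3} ≡ 1 (mod 13)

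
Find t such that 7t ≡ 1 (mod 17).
7^(-1) ≡ 5 (mod 17). Verification: 7 × 5 = 35 ≡ 1 (mod 17)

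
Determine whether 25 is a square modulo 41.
By Euler's criterion: 25^{20} ≡ 1 (mod 41). Since this equals 1, 25 is a QR.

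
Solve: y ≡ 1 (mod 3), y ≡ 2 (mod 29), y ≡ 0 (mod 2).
M = 3 × 29 × 2 = 174. M₁ = 58, y₁ ≡ 1 (mod 3). M₂ = 6, y₂ ≡ 5 (mod 29). M₃ = 87, y₃ ≡ 1 (mod 2). y = 1×58×1 + 2×6×5 + 0×87×1 ≡ 118 (mod 174)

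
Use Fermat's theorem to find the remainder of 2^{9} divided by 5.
2

By Fermat's Little Theorem, a^(p-1) ≡ 1 (mod p) for prime p and gcd(a, p) = 1
Here p = 5, so 2^4 ≡ 1 (mod 5)
We can reduce the exponent: 9 mod 4 = 1
So 2^9 ≡ 2^1 (mod 5)
Computing: 2^1 mod 5 = 2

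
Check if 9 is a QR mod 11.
By Euler's criterion: 9^{5} ≡ 1 (mod 11). Since this equals 1, 9 is a QR.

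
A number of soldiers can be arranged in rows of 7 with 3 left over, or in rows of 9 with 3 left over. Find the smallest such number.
M = 7 × 9 = 63. M₁ = 9, y₁ ≡ 4 (mod 7). M₂ = 7, y₂ ≡ 4 (mod 9). r = 3×9×4 + 3×7×4 ≡ 3 (mod 63). The smallest positive such number is 3.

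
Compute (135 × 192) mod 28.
20

(135 × 192) = 25920
25920 mod 28 = 20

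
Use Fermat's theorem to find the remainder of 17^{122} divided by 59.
20

By Fermat's Little Theorem, a^(p-1) ≡ 1 (mod p) for prime p and gcd(a, p) = 1
Here p = 59, so 17^58 ≡ 1 (mod 59)
We can reduce the exponent: 122 mod 58 = 6
So 17^122 ≡ 17^6 (mod 59)
Computing: 17^6 mod 59 = 20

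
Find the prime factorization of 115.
5 × 23

Divide by primes starting from smallest:
115 ÷ 5 = 23
23 ÷ 23 = 1

115 = 5 × 23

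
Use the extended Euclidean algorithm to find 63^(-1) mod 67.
Extended GCD: 63(-17) + 67(16) = 1. So 63^(-1) ≡ 50 ≡ 50 (mod 67). Verify: 63 × 50 = 3150 ≡ 1 (mod 67)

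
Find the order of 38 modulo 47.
Powers of 38 mod 47: 38^1≡38, 38^2≡34, 38^3≡23, 38^4≡28, 38^5≡30, 38^6≡12, 38^7≡33, 38^8≡32, 38^9≡41, 38^10≡7, 38^11≡31, 38^12≡3, 38^13≡20, 38^14≡8, 38^15≡22, 38^16≡37, 38^17≡43, 38^18≡36, 38^19≡5, 38^20≡2, 38^21≡29, 38^22≡21, 38^23≡46, 38^24≡9, 38^25≡13, 38^26≡24, 38^27≡19, 38^28≡17, 38^29≡35, 38^30≡14, 38^31≡15, 38^32≡6, 38^33≡40, 38^34≡16, 38^35≡44, 38^36≡27, 38^37≡39, 38^38≡25, 38^39≡10, 38^40≡4, 38^41≡11, 38^42≡42, 38^43≡45, 38^44≡18, 38^45≡26, 38^46≡1. Order = 46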